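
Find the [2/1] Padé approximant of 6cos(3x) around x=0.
6 - 27*x**2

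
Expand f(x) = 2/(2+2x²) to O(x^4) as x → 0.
1 - x**2 + O(x**4)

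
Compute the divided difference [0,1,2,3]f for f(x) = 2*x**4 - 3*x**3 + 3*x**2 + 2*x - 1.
9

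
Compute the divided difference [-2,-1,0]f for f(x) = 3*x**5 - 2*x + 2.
-45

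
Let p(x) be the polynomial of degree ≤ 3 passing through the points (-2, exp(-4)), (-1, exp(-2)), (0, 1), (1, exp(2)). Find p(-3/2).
(5 + 15*exp(2) + (-5 + exp(2))*exp(4))*exp(-4)/16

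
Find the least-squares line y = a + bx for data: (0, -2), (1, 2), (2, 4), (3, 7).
a = -8/5, b = 29/10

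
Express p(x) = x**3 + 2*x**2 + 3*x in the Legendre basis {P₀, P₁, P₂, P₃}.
(2/3)P₀ + (18/5)P₁ + (4/3)P₂ + (2/5)P₃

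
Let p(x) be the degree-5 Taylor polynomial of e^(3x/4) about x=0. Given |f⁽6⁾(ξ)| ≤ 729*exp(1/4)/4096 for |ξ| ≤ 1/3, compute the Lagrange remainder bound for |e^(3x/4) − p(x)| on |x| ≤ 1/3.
exp(1/4)/2949120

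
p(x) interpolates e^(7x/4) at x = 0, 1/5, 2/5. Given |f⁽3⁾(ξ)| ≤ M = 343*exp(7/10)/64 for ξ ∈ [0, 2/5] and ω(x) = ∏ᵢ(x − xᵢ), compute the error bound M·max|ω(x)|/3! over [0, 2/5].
343*sqrt(3)*exp(7/10)/216000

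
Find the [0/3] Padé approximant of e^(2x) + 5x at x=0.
1/(-949*x**3/3 + 47*x**2 - 7*x + 1)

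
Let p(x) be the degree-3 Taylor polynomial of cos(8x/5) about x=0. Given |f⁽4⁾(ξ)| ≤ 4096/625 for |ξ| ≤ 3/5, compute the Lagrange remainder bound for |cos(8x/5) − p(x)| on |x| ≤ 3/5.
13824/390625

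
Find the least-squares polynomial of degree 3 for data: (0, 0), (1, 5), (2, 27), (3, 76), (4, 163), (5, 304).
-25/126 + (1585/756)x + (415/252)x² + (109/54)x³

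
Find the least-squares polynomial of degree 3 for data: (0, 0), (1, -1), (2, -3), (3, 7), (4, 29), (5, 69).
41/126 + (-1595/756)x + (-11/9)x² + (95/108)x³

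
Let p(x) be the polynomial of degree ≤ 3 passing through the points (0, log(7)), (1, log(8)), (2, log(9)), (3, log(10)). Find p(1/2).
-5*log(3)/8 + log(10)/16 + 5*log(7)/16 + 45*log(2)/16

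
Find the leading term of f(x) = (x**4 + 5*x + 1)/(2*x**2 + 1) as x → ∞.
x**2/2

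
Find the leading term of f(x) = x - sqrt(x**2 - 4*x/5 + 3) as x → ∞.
2/5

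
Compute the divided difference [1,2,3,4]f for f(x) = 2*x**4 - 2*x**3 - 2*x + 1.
18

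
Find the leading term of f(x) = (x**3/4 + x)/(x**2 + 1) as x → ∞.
x/4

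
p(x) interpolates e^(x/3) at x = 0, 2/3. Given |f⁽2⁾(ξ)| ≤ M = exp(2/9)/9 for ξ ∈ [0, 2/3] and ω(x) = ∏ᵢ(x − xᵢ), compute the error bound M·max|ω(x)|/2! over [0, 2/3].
exp(2/9)/162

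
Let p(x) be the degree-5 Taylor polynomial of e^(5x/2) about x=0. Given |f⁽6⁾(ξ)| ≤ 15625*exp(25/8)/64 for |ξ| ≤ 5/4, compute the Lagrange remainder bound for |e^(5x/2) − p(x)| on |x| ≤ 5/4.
48828125*exp(25/8)/37748736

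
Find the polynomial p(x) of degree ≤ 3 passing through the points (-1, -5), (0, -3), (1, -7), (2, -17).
-3*x**2 - x - 3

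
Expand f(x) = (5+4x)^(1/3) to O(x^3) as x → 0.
5**(1/3) + 4*5**(1/3)*x/15 - 16*5**(1/3)*x**2/225 + O(x**3)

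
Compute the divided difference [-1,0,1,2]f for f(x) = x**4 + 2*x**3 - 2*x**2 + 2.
4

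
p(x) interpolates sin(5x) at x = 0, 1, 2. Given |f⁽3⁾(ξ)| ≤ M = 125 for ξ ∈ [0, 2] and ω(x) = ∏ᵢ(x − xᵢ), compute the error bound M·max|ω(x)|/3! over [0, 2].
125*sqrt(3)/27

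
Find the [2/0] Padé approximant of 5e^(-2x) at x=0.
10*x**2 - 10*x + 5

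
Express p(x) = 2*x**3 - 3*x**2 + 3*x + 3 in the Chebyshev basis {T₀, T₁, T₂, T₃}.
(3/2)T₀ + (9/2)T₁ + (-3/2)T₂ + (1/2)T₃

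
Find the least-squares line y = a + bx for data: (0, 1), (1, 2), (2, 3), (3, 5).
a = 4/5, b = 13/10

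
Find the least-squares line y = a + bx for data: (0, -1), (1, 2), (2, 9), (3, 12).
a = -7/5, b = 23/5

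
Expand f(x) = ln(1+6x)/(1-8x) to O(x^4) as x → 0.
6*x + 30*x**2 + 312*x**3 + O(x**4)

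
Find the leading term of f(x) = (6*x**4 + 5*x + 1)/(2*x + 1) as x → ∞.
3*x**3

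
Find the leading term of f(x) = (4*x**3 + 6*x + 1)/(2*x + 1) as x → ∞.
2*x**2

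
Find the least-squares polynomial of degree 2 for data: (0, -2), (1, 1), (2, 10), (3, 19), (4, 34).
-76/35 + (15/7)x + (12/7)x²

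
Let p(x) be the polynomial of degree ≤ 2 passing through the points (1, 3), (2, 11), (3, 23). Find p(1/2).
1/2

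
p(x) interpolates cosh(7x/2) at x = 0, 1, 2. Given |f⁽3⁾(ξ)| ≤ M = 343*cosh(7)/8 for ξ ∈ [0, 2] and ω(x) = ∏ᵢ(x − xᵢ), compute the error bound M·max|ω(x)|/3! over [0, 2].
343*sqrt(3)*cosh(7)/216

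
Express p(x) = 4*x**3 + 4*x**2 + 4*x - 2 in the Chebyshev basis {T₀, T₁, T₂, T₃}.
(7)T₁ + (2)T₂ + T₃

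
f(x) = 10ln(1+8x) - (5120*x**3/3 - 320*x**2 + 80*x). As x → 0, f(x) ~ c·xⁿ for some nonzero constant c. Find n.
4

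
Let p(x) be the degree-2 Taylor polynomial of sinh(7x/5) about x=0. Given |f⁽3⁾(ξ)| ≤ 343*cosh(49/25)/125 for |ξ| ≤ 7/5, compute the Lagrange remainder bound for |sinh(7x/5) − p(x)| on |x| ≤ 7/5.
117649*cosh(49/25)/93750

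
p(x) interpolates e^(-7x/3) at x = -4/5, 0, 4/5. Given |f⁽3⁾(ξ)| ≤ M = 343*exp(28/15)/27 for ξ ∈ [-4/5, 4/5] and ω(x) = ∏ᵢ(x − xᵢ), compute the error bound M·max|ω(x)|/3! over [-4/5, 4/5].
21952*sqrt(3)*exp(28/15)/91125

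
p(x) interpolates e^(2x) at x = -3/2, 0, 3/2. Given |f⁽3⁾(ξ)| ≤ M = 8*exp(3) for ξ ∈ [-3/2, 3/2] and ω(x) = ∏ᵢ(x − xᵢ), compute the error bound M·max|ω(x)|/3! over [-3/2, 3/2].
sqrt(3)*exp(3)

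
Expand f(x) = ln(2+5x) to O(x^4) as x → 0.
log(2) + 5*x/2 - 25*x**2/8 + 125*x**3/24 + O(x**4)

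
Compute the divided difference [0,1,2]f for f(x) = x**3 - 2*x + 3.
3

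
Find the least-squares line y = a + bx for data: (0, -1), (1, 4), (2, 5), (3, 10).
a = -3/5, b = 17/5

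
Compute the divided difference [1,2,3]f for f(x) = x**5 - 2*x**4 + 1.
40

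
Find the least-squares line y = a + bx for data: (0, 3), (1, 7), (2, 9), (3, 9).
a = 4, b = 2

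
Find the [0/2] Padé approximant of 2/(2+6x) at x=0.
1/(3*x + 1)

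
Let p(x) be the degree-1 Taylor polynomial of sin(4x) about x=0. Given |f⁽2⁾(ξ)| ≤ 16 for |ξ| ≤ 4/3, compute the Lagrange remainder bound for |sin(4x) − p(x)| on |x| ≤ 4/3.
128/9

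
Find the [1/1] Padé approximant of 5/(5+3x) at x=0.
1/(3*x/5 + 1)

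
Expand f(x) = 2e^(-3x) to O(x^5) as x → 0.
2 - 6*x + 9*x**2 - 9*x**3 + 27*x**4/4 + O(x**5)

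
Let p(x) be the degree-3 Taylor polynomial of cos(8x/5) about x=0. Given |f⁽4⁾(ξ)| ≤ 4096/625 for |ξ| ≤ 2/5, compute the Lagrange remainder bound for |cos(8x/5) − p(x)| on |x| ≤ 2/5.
8192/1171875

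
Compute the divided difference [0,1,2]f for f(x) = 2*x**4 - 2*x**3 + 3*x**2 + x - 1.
11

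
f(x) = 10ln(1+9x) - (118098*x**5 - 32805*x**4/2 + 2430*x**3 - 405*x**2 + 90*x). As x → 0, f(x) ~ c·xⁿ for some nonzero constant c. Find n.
6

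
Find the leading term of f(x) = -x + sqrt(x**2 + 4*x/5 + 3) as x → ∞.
2/5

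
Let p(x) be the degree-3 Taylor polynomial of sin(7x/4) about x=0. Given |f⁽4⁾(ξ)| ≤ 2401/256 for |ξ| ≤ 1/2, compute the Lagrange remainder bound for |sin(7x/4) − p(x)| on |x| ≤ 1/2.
2401/98304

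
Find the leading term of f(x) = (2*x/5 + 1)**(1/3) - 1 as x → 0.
2*x/15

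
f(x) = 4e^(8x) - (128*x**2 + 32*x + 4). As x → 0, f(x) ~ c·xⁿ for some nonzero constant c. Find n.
3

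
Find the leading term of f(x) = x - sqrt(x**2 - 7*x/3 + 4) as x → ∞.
7/6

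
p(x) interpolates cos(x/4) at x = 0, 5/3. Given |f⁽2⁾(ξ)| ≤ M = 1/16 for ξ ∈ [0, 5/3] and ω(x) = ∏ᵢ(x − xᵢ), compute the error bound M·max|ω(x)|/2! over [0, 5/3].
25/1152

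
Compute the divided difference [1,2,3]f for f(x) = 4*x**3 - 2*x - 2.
24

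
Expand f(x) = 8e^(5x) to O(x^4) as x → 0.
8 + 40*x + 100*x**2 + 500*x**3/3 + O(x**4)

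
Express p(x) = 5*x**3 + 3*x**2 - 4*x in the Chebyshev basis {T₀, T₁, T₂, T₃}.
(3/2)T₀ + (-1/4)T₁ + (3/2)T₂ + (5/4)T₃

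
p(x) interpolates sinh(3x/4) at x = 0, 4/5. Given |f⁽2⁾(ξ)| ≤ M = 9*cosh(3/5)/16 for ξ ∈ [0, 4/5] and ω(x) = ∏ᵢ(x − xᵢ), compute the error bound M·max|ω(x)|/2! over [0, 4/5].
9*cosh(3/5)/200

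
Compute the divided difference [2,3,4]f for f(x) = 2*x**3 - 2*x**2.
16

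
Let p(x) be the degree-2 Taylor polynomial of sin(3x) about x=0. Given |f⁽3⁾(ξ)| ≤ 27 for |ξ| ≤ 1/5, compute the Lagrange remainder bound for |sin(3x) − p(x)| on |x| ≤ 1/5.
9/250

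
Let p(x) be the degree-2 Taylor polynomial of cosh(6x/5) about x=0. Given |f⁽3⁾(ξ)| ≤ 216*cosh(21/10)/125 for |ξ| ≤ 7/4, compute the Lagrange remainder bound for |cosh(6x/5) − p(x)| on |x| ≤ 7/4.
3087*cosh(21/10)/2000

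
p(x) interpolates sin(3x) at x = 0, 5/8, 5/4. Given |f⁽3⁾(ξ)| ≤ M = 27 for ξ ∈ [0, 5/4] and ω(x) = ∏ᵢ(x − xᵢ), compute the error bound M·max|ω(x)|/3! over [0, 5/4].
125*sqrt(3)/512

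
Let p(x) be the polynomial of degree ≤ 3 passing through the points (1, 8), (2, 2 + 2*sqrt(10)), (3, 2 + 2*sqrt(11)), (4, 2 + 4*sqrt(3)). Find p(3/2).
-5*sqrt(11)/8 + sqrt(3)/4 + 31/8 + 15*sqrt(10)/8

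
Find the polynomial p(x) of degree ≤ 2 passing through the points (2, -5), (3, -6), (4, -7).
-x - 3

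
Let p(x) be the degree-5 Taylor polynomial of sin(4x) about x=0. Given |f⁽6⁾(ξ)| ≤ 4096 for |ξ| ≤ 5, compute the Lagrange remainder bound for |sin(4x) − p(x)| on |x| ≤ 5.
800000/9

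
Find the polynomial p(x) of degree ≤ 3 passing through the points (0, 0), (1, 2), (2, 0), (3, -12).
-x**3 + x**2 + 2*x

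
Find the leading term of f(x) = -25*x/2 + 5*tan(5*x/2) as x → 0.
625*x**3/24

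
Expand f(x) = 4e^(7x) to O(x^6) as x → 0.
4 + 28*x + 98*x**2 + 686*x**3/3 + 2401*x**4/6 + 16807*x**5/30 + O(x**6)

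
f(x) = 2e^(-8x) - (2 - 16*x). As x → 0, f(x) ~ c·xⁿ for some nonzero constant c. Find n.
2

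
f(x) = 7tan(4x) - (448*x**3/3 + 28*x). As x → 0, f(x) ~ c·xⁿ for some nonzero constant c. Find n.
5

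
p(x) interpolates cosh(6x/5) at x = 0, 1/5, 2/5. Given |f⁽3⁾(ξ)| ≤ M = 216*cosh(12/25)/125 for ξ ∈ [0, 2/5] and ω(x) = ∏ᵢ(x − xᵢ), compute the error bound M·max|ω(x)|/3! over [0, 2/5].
8*sqrt(3)*cosh(12/25)/15625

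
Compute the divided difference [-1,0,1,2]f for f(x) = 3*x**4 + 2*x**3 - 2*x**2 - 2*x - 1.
8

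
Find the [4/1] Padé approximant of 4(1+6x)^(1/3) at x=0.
(64*x**4/3 - 256*x**3/15 + 96*x**2/5 + 128*x/5 + 4)/(22*x/5 + 1)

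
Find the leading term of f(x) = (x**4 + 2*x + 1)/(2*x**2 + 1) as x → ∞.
x**2/2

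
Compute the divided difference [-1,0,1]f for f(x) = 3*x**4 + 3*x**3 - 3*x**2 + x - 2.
0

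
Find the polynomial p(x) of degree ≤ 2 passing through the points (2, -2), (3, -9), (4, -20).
-2*x**2 + 3*x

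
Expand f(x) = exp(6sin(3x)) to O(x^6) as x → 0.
1 + 18*x + 162*x**2 + 945*x**3 + 3888*x**4 + 227691*x**5/20 + O(x**6)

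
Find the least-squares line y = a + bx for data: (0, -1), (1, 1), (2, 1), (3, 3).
a = -4/5, b = 6/5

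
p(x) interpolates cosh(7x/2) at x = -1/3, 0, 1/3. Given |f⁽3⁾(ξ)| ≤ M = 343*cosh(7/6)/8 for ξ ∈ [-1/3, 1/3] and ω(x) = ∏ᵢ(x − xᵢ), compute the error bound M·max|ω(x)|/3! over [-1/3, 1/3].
343*sqrt(3)*cosh(7/6)/5832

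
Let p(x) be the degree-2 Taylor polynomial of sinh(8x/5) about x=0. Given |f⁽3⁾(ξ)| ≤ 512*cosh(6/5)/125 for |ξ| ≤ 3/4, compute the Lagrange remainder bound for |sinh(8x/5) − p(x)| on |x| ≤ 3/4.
36*cosh(6/5)/125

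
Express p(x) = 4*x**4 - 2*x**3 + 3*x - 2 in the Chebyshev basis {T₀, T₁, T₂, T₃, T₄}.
(-1/2)T₀ + (3/2)T₁ + (2)T₂ + (-1/2)T₃ + (1/2)T₄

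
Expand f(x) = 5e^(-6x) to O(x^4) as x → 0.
5 - 30*x + 90*x**2 - 180*x**3 + O(x**4)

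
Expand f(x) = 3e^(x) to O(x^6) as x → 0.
3 + 3*x + 3*x**2/2 + x**3/2 + x**4/8 + x**5/40 + O(x**6)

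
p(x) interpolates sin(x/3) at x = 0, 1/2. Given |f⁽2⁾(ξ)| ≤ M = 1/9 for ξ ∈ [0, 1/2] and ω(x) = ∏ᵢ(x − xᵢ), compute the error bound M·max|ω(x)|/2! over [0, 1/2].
1/288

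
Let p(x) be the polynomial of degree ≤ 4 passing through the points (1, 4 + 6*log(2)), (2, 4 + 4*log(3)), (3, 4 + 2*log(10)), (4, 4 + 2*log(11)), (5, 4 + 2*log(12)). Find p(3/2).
4 + log(81*11**(7/16)*2**(25/64)*3**(19/64)*5**(29/32)/25)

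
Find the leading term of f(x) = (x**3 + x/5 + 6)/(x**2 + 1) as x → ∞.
x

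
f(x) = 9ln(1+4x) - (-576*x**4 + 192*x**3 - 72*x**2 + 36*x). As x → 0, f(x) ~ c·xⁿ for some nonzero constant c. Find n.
5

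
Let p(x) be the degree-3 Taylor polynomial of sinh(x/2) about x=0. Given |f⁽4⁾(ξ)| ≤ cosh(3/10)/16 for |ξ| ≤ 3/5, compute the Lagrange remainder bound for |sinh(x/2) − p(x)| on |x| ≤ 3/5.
27*cosh(3/10)/80000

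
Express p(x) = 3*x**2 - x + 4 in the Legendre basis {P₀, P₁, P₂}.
(5)P₀ - P₁ + (2)P₂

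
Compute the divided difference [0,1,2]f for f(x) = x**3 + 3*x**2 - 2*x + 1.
6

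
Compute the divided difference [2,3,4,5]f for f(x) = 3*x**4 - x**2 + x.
42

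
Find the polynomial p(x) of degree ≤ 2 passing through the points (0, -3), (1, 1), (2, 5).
4*x - 3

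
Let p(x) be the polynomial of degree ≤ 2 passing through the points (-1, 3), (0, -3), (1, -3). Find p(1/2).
-15/4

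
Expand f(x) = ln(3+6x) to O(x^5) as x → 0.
log(3) + 2*x - 2*x**2 + 8*x**3/3 - 4*x**4 + O(x**5)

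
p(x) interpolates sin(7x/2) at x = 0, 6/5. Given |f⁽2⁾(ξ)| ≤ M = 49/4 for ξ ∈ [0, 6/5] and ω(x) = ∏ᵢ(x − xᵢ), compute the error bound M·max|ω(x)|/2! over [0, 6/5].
441/200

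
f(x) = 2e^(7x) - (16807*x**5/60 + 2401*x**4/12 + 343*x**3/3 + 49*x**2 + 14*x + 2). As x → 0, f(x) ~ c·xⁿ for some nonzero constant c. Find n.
6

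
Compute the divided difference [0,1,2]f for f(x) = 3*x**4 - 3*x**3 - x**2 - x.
11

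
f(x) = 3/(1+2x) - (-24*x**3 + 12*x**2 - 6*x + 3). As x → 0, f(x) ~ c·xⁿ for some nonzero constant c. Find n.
4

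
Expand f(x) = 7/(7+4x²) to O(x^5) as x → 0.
1 - 4*x**2/7 + 16*x**4/49 + O(x**5)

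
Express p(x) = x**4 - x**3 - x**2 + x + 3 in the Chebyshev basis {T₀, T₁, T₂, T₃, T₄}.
(23/8)T₀ + (1/4)T₁ + (-1/4)T₃ + (1/8)T₄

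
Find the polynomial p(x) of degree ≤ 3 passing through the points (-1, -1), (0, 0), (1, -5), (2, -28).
-2*x**3 - 3*x**2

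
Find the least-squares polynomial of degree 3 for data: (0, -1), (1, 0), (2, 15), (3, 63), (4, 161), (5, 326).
-58/63 + (-335/378)x + (-173/126)x² + (79/27)x³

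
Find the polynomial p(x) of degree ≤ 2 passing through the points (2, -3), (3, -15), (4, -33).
-3*x**2 + 3*x + 3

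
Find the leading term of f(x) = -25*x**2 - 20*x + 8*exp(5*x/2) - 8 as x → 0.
125*x**3/6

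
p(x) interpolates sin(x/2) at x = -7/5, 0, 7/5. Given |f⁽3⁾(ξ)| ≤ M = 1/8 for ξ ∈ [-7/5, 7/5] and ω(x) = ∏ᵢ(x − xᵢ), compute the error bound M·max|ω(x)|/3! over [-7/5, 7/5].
343*sqrt(3)/27000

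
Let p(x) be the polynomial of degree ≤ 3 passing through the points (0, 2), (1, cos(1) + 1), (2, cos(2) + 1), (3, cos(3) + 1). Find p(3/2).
9*cos(2)/16 - cos(3)/16 + 9*cos(1)/16 + 15/16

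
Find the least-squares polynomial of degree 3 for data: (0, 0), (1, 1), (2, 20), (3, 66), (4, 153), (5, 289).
-1/126 + (-425/108)x + (407/126)x² + (197/108)x³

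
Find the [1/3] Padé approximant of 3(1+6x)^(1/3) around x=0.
(15*x + 3)/(8*x**3/3 - 2*x**2 + 3*x + 1)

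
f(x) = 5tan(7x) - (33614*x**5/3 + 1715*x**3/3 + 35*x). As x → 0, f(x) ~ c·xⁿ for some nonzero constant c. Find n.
7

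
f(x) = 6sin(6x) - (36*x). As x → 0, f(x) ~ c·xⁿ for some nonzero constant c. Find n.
3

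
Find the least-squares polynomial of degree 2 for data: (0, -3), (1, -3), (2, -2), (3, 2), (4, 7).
-103/35 + (-17/14)x + (13/14)x²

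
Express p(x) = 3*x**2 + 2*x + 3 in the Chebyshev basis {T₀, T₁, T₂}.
(9/2)T₀ + (2)T₁ + (3/2)T₂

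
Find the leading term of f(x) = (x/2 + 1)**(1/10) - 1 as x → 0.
x/20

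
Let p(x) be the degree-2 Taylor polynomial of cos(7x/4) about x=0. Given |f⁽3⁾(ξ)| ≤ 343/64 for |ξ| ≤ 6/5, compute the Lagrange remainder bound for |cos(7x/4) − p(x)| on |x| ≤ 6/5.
3087/2000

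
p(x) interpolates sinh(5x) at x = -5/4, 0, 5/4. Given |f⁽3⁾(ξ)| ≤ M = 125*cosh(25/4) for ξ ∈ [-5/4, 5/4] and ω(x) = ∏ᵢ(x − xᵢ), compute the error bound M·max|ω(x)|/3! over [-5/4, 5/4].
15625*sqrt(3)*cosh(25/4)/1728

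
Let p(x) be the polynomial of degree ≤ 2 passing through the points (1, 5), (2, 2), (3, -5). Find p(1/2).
5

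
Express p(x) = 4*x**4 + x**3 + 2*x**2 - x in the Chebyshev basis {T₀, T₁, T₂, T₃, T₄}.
(5/2)T₀ + (-1/4)T₁ + (3)T₂ + (1/4)T₃ + (1/2)T₄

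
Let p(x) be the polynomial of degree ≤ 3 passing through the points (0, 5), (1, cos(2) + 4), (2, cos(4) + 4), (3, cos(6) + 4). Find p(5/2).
15*cos(4)/16 - 5*cos(2)/16 + 5*cos(6)/16 + 65/16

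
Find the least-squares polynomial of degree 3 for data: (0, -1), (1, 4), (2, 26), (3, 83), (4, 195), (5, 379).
-62/63 + (1031/378)x + (-215/252)x² + (335/108)x³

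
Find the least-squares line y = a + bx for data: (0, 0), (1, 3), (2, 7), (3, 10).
a = -1/10, b = 17/5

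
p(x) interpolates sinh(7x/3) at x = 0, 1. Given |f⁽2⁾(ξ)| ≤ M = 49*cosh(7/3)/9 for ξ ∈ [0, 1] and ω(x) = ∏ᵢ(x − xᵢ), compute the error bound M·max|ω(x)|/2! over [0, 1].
49*cosh(7/3)/72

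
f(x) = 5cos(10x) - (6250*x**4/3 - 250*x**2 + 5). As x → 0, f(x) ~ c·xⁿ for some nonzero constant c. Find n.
6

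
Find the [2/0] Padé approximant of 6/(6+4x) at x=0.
4*x**2/9 - 2*x/3 + 1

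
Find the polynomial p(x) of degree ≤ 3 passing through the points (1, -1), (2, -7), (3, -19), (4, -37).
-3*x**2 + 3*x - 1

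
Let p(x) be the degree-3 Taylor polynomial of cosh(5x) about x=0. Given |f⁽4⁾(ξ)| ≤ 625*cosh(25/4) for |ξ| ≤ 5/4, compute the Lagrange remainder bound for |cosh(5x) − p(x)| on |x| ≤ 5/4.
390625*cosh(25/4)/6144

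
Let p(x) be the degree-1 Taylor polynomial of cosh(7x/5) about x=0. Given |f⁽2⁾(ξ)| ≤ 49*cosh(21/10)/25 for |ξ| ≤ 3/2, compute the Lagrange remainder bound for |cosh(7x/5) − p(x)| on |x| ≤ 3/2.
441*cosh(21/10)/200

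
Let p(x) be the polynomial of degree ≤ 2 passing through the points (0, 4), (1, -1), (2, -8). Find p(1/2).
7/4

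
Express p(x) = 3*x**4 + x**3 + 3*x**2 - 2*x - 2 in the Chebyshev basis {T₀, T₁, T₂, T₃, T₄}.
(5/8)T₀ + (-5/4)T₁ + (3)T₂ + (1/4)T₃ + (3/8)T₄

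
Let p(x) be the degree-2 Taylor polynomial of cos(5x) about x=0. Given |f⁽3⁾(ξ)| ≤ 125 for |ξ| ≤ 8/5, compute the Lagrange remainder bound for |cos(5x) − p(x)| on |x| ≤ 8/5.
256/3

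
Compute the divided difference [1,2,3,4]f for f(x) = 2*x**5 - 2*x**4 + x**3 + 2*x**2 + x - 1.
111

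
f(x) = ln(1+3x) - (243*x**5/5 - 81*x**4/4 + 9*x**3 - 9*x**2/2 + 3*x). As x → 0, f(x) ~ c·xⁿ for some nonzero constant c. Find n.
6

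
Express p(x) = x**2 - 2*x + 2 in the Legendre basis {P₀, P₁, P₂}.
(7/3)P₀ + (-2)P₁ + (2/3)P₂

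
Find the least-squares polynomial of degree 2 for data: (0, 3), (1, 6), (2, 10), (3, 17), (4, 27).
113/35 + (73/70)x + (17/14)x²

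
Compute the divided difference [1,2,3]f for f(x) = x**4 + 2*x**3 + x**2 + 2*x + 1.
38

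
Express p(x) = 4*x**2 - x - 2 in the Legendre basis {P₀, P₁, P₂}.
(-2/3)P₀ - P₁ + (8/3)P₂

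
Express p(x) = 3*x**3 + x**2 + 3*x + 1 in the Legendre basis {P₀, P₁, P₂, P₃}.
(4/3)P₀ + (24/5)P₁ + (2/3)P₂ + (6/5)P₃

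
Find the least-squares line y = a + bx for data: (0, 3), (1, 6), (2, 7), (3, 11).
a = 3, b = 5/2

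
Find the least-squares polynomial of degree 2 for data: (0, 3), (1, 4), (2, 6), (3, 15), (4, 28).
24/7 + (-193/70)x + (31/14)x²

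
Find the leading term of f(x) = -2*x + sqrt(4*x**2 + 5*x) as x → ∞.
5/4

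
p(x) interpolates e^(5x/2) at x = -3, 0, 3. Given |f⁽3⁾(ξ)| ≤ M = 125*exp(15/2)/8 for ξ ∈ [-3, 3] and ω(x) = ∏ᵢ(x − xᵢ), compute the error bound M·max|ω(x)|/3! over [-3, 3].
125*sqrt(3)*exp(15/2)/8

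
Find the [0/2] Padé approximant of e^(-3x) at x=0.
1/(9*x**2/2 + 3*x + 1)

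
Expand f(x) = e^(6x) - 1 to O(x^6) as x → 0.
6*x + 18*x**2 + 36*x**3 + 54*x**4 + 324*x**5/5 + O(x**6)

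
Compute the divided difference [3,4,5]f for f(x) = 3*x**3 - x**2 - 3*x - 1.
35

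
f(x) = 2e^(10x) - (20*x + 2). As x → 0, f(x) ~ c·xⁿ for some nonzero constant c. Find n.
2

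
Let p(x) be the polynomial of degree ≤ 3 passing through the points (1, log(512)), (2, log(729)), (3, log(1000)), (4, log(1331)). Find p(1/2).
-105*log(3)/8 - 15*log(11)/16 + 63*log(10)/16 + 315*log(2)/16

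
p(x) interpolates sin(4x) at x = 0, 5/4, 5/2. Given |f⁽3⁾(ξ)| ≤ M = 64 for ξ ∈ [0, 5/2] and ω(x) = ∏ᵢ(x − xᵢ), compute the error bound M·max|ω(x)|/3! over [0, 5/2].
125*sqrt(3)/27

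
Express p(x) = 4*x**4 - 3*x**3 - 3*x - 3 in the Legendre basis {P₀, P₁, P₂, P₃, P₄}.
(-11/5)P₀ + (-24/5)P₁ + (16/7)P₂ + (-6/5)P₃ + (32/35)P₄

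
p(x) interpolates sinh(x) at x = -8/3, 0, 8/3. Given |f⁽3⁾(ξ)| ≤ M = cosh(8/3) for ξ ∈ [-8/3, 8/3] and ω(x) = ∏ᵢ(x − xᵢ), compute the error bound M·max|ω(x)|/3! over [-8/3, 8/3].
512*sqrt(3)*cosh(8/3)/729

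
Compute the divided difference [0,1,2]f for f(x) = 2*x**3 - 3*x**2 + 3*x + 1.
3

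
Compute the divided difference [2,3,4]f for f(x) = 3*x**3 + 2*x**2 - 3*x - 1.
29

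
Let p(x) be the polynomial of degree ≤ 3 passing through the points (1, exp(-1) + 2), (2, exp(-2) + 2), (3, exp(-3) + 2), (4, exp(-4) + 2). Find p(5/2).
(-exp(3) - 1 + 9*e + 9*exp(2) + 32*exp(4))*exp(-4)/16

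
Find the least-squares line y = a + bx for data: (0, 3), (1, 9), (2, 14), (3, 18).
a = 7/2, b = 5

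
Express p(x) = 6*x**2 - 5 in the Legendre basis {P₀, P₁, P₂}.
(-3)P₀ + (4)P₂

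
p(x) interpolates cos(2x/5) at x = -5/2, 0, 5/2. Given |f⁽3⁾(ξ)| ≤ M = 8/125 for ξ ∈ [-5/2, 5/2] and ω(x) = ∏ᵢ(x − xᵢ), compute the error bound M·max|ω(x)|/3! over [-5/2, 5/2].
sqrt(3)/27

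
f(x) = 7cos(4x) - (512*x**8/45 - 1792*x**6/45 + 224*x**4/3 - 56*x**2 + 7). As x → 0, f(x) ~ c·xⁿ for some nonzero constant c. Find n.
10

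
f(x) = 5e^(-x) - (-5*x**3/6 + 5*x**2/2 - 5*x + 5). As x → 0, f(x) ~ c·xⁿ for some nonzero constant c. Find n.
4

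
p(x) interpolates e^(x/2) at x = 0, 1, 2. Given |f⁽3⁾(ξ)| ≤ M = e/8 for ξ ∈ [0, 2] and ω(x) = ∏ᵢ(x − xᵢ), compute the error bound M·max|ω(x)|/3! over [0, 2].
sqrt(3)*e/216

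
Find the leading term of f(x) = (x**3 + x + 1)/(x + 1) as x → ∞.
x**2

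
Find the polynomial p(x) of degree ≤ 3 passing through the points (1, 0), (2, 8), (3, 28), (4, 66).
x**3 + x - 2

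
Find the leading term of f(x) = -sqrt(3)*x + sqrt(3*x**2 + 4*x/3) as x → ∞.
2*sqrt(3)/9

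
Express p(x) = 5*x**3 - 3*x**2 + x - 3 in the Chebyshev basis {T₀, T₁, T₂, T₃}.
(-9/2)T₀ + (19/4)T₁ + (-3/2)T₂ + (5/4)T₃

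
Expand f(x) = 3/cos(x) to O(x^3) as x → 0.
3 + 3*x**2/2 + O(x**3)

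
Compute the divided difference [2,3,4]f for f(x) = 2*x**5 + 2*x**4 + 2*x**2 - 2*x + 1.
682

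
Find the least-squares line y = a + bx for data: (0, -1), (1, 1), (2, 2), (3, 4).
a = -9/10, b = 8/5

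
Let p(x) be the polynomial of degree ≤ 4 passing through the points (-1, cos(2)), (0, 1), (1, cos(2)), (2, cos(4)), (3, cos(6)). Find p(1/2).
85*cos(2)/128 + 3*cos(6)/128 - 5*cos(4)/32 + 15/32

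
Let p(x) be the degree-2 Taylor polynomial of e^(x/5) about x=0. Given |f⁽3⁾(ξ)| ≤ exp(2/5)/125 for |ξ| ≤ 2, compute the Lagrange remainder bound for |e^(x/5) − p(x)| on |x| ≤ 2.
4*exp(2/5)/375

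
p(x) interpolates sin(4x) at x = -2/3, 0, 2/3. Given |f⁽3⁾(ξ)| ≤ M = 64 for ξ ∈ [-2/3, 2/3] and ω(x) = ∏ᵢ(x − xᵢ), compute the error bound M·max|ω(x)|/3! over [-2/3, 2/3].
512*sqrt(3)/729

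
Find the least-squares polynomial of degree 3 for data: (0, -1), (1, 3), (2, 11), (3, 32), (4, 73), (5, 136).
-16/21 + (134/63)x + (-1/12)x² + (37/36)x³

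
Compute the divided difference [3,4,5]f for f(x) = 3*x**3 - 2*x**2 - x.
34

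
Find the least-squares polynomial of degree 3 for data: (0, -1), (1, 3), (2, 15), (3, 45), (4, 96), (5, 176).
-37/42 + (181/252)x + (139/84)x² + (19/18)x³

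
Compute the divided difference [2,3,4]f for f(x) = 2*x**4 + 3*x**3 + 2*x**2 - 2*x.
139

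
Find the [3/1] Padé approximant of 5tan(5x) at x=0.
625*x**3/3 + 25*x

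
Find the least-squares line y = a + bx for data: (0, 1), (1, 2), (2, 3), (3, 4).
a = 1, b = 1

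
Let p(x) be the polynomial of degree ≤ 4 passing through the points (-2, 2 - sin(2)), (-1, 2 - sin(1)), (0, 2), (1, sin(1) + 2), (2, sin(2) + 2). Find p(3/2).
5*sin(2)/16 + 7*sin(1)/8 + 2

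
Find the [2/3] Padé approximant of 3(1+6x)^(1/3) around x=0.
(42*x**2 + 24*x + 3)/(-4*x**3/3 + 6*x**2 + 6*x + 1)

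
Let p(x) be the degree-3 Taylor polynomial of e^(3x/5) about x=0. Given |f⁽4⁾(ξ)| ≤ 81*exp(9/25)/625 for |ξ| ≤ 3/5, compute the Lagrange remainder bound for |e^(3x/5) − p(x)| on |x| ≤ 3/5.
2187*exp(9/25)/3125000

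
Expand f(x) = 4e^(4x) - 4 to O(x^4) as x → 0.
16*x + 32*x**2 + 128*x**3/3 + O(x**4)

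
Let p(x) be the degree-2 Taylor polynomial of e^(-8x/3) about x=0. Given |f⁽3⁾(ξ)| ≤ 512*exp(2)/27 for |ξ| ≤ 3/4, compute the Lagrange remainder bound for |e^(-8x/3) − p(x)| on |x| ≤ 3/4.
4*exp(2)/3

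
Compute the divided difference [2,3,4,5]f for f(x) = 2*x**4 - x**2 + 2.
28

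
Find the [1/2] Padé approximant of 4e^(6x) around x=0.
(8*x + 4)/(6*x**2 - 4*x + 1)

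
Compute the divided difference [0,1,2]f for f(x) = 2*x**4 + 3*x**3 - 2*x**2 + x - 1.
21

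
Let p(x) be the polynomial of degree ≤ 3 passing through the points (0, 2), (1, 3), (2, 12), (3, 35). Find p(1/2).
15/8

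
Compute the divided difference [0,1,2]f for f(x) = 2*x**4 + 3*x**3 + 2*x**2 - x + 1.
25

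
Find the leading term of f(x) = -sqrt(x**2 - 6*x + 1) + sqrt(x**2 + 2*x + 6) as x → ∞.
4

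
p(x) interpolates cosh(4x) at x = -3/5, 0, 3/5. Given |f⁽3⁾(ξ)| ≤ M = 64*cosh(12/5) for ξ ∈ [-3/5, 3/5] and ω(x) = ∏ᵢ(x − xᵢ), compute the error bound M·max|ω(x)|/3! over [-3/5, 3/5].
64*sqrt(3)*cosh(12/5)/125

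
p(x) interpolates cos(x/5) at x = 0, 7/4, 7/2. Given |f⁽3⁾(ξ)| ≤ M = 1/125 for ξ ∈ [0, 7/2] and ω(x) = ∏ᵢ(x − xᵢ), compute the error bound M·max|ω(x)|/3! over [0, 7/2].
343*sqrt(3)/216000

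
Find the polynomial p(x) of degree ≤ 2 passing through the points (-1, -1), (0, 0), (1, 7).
3*x**2 + 4*x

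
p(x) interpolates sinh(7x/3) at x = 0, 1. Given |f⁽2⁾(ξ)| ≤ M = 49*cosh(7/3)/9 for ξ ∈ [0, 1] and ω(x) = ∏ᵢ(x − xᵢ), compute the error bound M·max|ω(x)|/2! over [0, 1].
49*cosh(7/3)/72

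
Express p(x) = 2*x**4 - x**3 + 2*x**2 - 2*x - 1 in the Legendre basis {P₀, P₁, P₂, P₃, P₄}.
(1/15)P₀ + (-13/5)P₁ + (52/21)P₂ + (-2/5)P₃ + (16/35)P₄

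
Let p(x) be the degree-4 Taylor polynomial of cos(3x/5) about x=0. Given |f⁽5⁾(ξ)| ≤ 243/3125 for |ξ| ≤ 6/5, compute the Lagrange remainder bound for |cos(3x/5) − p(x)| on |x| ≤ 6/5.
78732/48828125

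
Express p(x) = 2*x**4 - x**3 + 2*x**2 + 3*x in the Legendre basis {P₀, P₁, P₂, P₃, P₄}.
(16/15)P₀ + (12/5)P₁ + (52/21)P₂ + (-2/5)P₃ + (16/35)P₄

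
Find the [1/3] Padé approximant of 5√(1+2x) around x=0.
(35*x/4 + 5)/(x**3/8 - x**2/4 + 3*x/4 + 1)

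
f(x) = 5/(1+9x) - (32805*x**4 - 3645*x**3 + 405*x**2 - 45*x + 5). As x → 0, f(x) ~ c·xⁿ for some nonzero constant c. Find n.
5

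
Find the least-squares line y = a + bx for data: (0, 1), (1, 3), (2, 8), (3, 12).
a = 3/10, b = 19/5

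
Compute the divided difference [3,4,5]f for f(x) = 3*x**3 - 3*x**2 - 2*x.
33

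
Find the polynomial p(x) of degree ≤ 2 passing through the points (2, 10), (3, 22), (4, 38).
2*x**2 + 2*x - 2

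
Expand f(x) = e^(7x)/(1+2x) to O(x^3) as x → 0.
1 + 5*x + 29*x**2/2 + O(x**3)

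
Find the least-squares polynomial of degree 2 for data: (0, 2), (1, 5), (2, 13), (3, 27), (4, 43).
62/35 + (44/35)x + (16/7)x²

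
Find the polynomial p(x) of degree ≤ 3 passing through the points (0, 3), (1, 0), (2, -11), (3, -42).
-2*x**3 + 2*x**2 - 3*x + 3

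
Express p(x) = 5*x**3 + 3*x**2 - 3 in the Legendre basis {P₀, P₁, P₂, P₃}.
(-2)P₀ + (3)P₁ + (2)P₂ + (2)P₃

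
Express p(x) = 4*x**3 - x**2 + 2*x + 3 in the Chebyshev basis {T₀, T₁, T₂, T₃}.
(5/2)T₀ + (5)T₁ + (-1/2)T₂ + T₃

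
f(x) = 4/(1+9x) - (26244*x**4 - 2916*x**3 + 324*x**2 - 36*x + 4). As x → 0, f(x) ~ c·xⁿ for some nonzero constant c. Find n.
5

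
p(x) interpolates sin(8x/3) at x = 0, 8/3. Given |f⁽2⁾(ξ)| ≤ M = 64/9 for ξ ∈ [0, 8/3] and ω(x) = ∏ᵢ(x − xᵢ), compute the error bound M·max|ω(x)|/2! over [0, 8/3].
512/81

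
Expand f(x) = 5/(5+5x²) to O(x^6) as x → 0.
1 - x**2 + x**4 + O(x**6)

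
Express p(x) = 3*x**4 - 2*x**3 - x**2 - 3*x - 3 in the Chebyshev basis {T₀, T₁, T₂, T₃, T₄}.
(-19/8)T₀ + (-9/2)T₁ + T₂ + (-1/2)T₃ + (3/8)T₄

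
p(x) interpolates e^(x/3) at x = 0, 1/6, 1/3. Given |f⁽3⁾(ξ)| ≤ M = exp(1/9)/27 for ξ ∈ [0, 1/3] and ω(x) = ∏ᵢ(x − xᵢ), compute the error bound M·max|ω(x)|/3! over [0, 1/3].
sqrt(3)*exp(1/9)/157464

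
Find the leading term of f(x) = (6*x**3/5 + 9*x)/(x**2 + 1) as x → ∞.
6*x/5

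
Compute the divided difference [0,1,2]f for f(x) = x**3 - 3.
3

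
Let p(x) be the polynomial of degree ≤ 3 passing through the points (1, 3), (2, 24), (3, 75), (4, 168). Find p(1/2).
0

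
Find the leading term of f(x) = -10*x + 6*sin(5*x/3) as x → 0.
-125*x**3/27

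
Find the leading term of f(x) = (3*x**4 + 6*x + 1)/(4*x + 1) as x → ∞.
3*x**3/4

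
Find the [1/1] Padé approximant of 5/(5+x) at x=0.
1/(x/5 + 1)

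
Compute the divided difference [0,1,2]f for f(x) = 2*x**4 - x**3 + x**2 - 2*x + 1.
12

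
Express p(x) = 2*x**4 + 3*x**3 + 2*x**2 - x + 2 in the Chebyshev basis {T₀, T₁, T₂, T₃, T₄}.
(15/4)T₀ + (5/4)T₁ + (2)T₂ + (3/4)T₃ + (1/4)T₄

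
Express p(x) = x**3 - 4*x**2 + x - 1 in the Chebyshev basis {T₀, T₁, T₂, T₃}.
(-3)T₀ + (7/4)T₁ + (-2)T₂ + (1/4)T₃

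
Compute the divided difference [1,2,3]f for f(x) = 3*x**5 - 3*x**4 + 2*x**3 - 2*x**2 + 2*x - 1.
205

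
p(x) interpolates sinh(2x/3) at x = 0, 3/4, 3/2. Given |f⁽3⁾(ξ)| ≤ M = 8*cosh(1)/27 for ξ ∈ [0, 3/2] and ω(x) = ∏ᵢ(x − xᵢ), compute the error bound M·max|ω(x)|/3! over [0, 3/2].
sqrt(3)*cosh(1)/216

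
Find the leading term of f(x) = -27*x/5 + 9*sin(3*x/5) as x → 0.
-81*x**3/250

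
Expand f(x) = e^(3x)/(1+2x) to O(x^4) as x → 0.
1 + x + 5*x**2/2 - x**3/2 + O(x**4)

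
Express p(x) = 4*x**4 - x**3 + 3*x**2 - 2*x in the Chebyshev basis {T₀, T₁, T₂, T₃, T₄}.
(3)T₀ + (-11/4)T₁ + (7/2)T₂ + (-1/4)T₃ + (1/2)T₄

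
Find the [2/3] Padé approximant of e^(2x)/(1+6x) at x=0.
(157*x**2/455 + 92*x/91 + 1)/(2644*x**3/1365 - 2553*x**2/455 + 456*x/91 + 1)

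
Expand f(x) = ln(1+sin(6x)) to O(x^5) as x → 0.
6*x - 18*x**2 + 36*x**3 - 108*x**4 + O(x**5)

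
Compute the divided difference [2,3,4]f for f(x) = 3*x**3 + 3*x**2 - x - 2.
30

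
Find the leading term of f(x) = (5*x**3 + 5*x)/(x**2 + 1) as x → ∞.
5*x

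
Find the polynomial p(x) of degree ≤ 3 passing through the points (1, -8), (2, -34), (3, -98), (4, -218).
-3*x**3 - x**2 - 2*x - 2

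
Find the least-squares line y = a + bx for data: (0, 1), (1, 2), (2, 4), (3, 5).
a = 9/10, b = 7/5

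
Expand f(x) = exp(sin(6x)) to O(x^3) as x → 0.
1 + 6*x + 18*x**2 + O(x**3)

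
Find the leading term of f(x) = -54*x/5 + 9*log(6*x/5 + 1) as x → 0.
-162*x**2/25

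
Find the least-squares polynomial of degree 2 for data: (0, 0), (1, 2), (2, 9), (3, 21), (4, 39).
3/35 + (-61/70)x + (37/14)x²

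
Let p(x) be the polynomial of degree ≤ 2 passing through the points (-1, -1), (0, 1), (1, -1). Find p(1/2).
1/2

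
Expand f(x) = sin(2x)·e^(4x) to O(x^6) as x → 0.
2*x + 8*x**2 + 44*x**3/3 + 16*x**4 + 164*x**5/15 + O(x**6)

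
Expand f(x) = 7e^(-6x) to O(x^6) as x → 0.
7 - 42*x + 126*x**2 - 252*x**3 + 378*x**4 - 2268*x**5/5 + O(x**6)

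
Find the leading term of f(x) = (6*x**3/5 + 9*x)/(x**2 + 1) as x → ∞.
6*x/5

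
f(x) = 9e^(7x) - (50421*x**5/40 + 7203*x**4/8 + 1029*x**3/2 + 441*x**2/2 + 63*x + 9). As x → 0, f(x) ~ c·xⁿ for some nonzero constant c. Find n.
6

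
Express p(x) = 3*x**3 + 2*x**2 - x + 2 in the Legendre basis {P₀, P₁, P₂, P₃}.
(8/3)P₀ + (4/5)P₁ + (4/3)P₂ + (6/5)P₃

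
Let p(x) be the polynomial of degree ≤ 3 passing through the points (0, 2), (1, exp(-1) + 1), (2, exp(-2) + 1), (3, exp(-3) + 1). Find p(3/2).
(-1 + 9*e + 9*exp(2) + 15*exp(3))*exp(-3)/16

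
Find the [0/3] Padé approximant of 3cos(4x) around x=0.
3/(8*x**2 + 1)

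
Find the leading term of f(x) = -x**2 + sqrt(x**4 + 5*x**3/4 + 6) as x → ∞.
5*x/8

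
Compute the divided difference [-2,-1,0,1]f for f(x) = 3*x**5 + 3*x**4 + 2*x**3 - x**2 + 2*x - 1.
11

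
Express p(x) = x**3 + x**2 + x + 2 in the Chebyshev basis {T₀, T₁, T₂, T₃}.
(5/2)T₀ + (7/4)T₁ + (1/2)T₂ + (1/4)T₃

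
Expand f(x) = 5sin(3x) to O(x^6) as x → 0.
15*x - 45*x**3/2 + 81*x**5/8 + O(x**6)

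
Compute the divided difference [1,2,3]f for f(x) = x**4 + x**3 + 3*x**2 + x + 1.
34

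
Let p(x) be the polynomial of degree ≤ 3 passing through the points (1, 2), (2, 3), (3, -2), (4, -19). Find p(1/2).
9/8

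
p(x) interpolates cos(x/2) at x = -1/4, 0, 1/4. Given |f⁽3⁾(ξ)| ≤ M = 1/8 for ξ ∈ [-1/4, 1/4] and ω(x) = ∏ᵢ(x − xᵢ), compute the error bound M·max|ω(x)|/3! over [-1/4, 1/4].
sqrt(3)/13824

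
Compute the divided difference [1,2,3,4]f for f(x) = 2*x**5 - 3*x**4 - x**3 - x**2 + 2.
99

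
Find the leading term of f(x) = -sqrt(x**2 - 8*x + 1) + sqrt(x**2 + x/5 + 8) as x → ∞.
41/10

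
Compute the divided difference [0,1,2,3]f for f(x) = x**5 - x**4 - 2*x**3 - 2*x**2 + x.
17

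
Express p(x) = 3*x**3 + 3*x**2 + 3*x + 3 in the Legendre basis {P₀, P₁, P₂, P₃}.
(4)P₀ + (24/5)P₁ + (2)P₂ + (6/5)P₃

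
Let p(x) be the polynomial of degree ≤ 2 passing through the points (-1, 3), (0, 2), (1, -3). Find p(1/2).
0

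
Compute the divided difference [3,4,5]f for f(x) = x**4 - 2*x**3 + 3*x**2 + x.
76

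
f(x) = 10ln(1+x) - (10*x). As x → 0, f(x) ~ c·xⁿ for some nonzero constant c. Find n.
2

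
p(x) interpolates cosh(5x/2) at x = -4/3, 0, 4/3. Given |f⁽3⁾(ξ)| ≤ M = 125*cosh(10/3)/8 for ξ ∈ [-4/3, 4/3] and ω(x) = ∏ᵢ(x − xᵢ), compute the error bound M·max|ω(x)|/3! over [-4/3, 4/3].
1000*sqrt(3)*cosh(10/3)/729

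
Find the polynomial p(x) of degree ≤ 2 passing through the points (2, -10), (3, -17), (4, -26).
-x**2 - 2*x - 2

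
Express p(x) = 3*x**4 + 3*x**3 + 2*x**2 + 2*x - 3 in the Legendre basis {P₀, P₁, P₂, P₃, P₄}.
(-26/15)P₀ + (19/5)P₁ + (64/21)P₂ + (6/5)P₃ + (24/35)P₄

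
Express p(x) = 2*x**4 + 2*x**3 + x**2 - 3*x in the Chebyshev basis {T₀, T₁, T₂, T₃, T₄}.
(5/4)T₀ + (-3/2)T₁ + (3/2)T₂ + (1/2)T₃ + (1/4)T₄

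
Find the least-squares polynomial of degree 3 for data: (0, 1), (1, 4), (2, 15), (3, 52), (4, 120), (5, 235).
7/6 + (179/252)x + (-43/84)x² + (35/18)x³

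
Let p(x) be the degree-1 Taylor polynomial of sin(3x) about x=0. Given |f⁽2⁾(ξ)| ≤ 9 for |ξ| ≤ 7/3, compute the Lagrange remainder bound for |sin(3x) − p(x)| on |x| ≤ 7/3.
49/2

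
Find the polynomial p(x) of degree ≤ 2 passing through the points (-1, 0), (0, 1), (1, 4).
x**2 + 2*x + 1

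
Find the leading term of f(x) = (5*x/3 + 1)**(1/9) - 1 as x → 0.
5*x/27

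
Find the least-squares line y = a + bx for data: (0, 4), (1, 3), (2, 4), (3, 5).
a = 17/5, b = 2/5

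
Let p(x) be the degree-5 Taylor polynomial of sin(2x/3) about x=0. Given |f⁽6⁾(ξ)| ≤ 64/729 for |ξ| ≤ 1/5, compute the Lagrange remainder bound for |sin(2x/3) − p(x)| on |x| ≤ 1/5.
4/512578125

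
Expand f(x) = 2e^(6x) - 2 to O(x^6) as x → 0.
12*x + 36*x**2 + 72*x**3 + 108*x**4 + 648*x**5/5 + O(x**6)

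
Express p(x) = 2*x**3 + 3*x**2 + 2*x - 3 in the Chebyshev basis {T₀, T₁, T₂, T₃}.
(-3/2)T₀ + (7/2)T₁ + (3/2)T₂ + (1/2)T₃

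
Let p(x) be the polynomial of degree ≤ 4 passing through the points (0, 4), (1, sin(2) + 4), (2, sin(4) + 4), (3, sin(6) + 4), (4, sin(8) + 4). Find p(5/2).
45*sin(4)/64 - 5*sin(2)/32 + 15*sin(6)/32 - 5*sin(8)/128 + 4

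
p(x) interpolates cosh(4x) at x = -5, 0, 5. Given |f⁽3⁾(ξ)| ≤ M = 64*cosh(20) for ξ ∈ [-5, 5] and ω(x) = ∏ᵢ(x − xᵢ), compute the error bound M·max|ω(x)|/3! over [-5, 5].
8000*sqrt(3)*cosh(20)/27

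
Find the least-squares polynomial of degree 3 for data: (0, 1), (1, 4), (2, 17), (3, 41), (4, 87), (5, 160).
50/63 + (925/378)x + (26/63)x² + (59/54)x³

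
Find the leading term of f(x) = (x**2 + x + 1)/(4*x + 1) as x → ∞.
x/4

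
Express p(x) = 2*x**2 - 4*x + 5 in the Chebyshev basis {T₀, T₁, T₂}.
(6)T₀ + (-4)T₁ + T₂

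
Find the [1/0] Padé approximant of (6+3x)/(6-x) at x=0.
2*x/3 + 1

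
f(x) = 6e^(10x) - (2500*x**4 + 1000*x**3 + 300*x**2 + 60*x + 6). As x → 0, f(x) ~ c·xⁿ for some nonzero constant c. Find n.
5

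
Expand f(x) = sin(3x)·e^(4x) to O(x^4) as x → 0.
3*x + 12*x**2 + 39*x**3/2 + O(x**4)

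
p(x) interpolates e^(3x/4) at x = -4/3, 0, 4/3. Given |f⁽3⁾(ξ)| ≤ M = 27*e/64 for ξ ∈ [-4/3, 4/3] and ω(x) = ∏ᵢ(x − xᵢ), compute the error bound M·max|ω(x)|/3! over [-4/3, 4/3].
sqrt(3)*e/27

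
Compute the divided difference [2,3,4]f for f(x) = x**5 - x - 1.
285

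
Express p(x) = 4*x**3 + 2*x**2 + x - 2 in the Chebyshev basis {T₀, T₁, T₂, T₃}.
-T₀ + (4)T₁ + T₂ + T₃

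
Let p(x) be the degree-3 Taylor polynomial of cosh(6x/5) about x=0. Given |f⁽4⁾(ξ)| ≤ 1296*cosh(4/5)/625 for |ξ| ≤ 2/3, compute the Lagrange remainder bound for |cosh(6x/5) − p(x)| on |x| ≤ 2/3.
32*cosh(4/5)/1875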